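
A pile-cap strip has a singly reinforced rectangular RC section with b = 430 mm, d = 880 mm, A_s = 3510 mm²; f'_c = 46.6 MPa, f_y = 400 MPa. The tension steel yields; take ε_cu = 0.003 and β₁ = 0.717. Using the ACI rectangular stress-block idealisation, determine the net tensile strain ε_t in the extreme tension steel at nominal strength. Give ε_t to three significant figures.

ε_t ≈ 0.0200

a = A_s f_y/(0.85 f'_c b) = 82.43 mm.
β₁ = 0.717, so c = a/β₁ = 82.43/0.717 = 114.97 mm.
From the linear strain diagram with ε_cu = 0.003: ε_t = 0.003 (d − c)/c = 0.003 × (880 − 114.97)/114.97 = 0.0200.
Since ε_t ≥ 0.005, the section is tension-controlled.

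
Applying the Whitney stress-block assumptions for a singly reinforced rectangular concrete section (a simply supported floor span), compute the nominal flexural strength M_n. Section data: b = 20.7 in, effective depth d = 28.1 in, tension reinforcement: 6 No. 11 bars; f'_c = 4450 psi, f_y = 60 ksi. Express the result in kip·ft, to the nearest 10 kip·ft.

A_s = 6 × 1.56 = 9.36 in².
T = A_s f_y = 9.36 × 60 = 561.6 kips.
a = T/(0.85 f'_c b) = 561.6/(0.85 × 4.45 × 20.7) = 7.173 in.
M_n = T(d − a/2) = 561.6 × (28.1 − 3.5865) = 13766.8 kip·in = 13766.8/12 = 1147.23 kip·ft.

M_n ≈ 1150 kip·ft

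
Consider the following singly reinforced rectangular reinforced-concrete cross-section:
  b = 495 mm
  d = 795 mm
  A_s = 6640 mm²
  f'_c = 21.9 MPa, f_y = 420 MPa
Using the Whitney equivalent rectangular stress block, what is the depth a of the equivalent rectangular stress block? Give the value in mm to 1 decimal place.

T = A_s f_y = 6640 × 420 = 2788800 N = 2788.8 kN.
Setting C = 0.85 f'_c a b equal to T: a = 2788800/(0.85 × 21.9 × 495) = 302.7 mm.

a ≈ 302.7 mm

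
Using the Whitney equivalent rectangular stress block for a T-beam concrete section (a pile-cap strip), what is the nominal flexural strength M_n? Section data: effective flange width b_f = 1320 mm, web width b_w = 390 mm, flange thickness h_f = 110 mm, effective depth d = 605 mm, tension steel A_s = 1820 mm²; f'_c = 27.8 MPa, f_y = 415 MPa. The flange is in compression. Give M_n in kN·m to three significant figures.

M_n ≈ 448 kN·m

Tension: T = A_s f_y = 1820 × 415 = 755300 N.
Try a within the flange: a = T/(0.85 f'_c b_f) = 755300/(0.85 × 27.8 × 1320) = 24.21 mm.
Since a = 24.21 ≤ h_f = 110 mm, the stress block lies entirely in the flange; analyse as a rectangular beam of width b_f.
M_n = T(d − a/2) = 755300 × (605 − 12.105) = 447.81 × 10⁶ N·mm.
M_n = 447.81 kN·m.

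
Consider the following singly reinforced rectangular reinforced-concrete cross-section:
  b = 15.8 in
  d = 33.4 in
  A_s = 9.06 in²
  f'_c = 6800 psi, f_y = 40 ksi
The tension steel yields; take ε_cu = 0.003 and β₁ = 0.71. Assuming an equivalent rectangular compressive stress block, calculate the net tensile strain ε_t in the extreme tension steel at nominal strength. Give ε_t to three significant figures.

a = A_s f_y/(0.85 f'_c b) = 3.968 in.
β₁ = 0.71, so c = a/β₁ = 3.968/0.71 = 5.589 in.
From the linear strain diagram with ε_cu = 0.003: ε_t = 0.003 (d − c)/c = 0.003 × (33.4 − 5.589)/5.589 = 0.0149.
Since ε_t ≥ 0.005, the section is tension-controlled.

ε_t ≈ 0.0149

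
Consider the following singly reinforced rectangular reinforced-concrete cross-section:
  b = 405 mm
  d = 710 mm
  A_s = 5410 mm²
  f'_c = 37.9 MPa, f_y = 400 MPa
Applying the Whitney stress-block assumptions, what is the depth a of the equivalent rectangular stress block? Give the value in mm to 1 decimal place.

T = A_s f_y = 5410 × 400 = 2164000 N = 2164 kN.
Setting C = 0.85 f'_c a b equal to T: a = 2164000/(0.85 × 37.9 × 405) = 165.9 mm.

a ≈ 165.9 mm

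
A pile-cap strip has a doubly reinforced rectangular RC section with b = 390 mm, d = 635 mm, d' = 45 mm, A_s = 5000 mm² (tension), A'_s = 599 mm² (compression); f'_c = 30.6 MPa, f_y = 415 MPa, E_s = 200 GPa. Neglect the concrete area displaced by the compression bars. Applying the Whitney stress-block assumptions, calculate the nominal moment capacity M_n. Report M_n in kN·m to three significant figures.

M_n ≈ 1140 kN·m

Assume both tension and compression steel yield.
Net tension couple steel: A_s − A'_s = 4401 mm².
a = (A_s − A'_s) f_y / (0.85 f'_c b) = 1826415/(0.85 × 30.6 × 390) = 180.05 mm.
c = a/β₁ = 180.05/0.831 = 216.67 mm; ε'_s = 0.003(c − d')/c = 0.0024 ≥ f_y/E_s = 0.0021, so compression steel does yield.
M_n = (A_s − A'_s) f_y (d − a/2) + A'_s f_y (d − d') = [1826415 × (635 − 90.025) + 248585 × (635 − 45)] × 10⁻⁶ = 995.35 + 146.67 = 1142.02 kN·m.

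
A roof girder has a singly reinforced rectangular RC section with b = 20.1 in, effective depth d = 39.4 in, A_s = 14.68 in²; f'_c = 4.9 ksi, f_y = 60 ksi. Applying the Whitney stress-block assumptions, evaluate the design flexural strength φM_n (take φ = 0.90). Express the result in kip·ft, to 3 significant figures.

φM_n ≈ 2260 kip·ft

T = A_s f_y = 14.68 × 60 = 880.8 kips.
a = T/(0.85 f'_c b) = 880.8/(0.85 × 4.9 × 20.1) = 10.521 in.
M_n = T(d − a/2) = 880.8 × (39.4 − 5.2605) = 30070.1 kip·in = 30070.1/12 = 2505.84 kip·ft.
φM_n = 0.90 × 2505.84 = 2255.26 kip·ft.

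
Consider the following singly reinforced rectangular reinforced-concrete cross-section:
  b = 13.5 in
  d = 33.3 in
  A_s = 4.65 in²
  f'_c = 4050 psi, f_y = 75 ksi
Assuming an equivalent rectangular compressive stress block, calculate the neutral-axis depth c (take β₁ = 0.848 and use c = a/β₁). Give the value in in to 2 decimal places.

T = A_s f_y = 4.65 × 75 = 348.75 kips.
a = T/(0.85 f'_c b) = 348.75/(0.85 × 4.05 × 13.5) = 7.5042 in.
With β₁ = 0.848, c = a/β₁ = 7.5042/0.848 = 8.85 in.

c ≈ 8.85 in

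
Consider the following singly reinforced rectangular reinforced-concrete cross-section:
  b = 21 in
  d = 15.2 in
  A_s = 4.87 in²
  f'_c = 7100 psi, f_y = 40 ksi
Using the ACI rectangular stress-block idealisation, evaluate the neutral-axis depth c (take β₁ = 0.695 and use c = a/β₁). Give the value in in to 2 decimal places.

c ≈ 2.21 in

T = A_s f_y = 4.87 × 40 = 194.8 kips.
a = T/(0.85 f'_c b) = 194.8/(0.85 × 7.1 × 21) = 1.5371 in.
With β₁ = 0.695, c = a/β₁ = 1.5371/0.695 = 2.21 in.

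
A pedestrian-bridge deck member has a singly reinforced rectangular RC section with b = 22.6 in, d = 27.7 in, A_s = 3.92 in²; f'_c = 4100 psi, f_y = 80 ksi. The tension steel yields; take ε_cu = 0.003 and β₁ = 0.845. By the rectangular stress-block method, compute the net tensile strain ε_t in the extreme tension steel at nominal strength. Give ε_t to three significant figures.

a = A_s f_y/(0.85 f'_c b) = 3.982 in.
β₁ = 0.845, so c = a/β₁ = 3.982/0.845 = 4.712 in.
From the linear strain diagram with ε_cu = 0.003: ε_t = 0.003 (d − c)/c = 0.003 × (27.7 − 4.712)/4.712 = 0.0146.
Since ε_t ≥ 0.005, the section is tension-controlled.

ε_t ≈ 0.0146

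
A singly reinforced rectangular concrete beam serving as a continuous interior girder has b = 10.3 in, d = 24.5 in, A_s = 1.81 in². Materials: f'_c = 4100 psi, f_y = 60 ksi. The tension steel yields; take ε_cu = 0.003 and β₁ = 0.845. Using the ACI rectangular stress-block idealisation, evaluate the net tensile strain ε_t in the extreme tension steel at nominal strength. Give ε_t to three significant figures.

ε_t ≈ 0.0175

a = A_s f_y/(0.85 f'_c b) = 3.025 in.
β₁ = 0.845, so c = a/β₁ = 3.025/0.845 = 3.580 in.
From the linear strain diagram with ε_cu = 0.003: ε_t = 0.003 (d − c)/c = 0.003 × (24.5 − 3.580)/3.580 = 0.0175.
Since ε_t ≥ 0.005, the section is tension-controlled.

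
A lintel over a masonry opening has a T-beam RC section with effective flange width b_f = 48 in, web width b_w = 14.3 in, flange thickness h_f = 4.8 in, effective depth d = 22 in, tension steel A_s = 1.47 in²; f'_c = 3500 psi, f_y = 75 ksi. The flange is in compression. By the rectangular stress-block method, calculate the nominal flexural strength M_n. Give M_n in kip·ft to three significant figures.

Tension: T = A_s f_y = 1.47 × 75 = 110.25 kips.
Try a within the flange: a = T/(0.85 f'_c b_f) = 110.25/(0.85 × 3.5 × 48) = 0.772 in.
Since a = 0.772 ≤ h_f = 4.8 in, the stress block lies entirely in the flange; analyse as a rectangular beam of width b_f.
M_n = T(d − a/2) = 110.25 × (22 − 0.386) = 2382.9 kip·in.
M_n = 2382.9/12 = 198.58 kip·ft.

M_n ≈ 199 kip·ft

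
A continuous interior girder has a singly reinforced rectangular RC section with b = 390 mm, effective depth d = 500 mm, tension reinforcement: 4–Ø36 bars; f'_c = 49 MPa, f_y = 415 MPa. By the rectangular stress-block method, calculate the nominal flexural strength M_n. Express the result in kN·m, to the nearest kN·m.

M_n ≈ 757 kN·m

A_s = 4 × 1018 = 4072 mm².
T = A_s f_y = 4072 × 415 = 1689880 N = 1689.88 kN.
From C = T: a = T/(0.85 f'_c b) = 1689880/(0.85 × 49 × 390) = 104.03 mm.
M_n = T(d − a/2) = 1689.88 kN × (500 − 52.015) mm = 757.04 kN·m.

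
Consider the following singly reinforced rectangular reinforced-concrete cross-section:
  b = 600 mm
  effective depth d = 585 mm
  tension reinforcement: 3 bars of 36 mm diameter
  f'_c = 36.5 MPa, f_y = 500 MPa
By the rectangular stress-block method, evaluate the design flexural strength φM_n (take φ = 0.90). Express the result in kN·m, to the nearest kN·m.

φM_n ≈ 748 kN·m

A_s = 3 × 1018 = 3054 mm².
T = A_s f_y = 3054 × 500 = 1527000 N = 1527 kN.
From C = T: a = T/(0.85 f'_c b) = 1527000/(0.85 × 36.5 × 600) = 82.03 mm.
M_n = T(d − a/2) = 1527 kN × (585 − 41.015) mm = 830.67 kN·m.
φM_n = 0.90 × 830.67 = 747.60 kN·m.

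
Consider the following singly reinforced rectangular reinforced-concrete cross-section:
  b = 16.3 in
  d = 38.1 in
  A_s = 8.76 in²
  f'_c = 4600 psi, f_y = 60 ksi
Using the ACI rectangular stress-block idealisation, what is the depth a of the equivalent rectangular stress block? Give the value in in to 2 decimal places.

a ≈ 8.25 in

T = A_s f_y = 8.76 × 60 = 525.6 kips.
a = T/(0.85 f'_c b) = 525.6/(0.85 × 4.6 × 16.3) = 8.25 in.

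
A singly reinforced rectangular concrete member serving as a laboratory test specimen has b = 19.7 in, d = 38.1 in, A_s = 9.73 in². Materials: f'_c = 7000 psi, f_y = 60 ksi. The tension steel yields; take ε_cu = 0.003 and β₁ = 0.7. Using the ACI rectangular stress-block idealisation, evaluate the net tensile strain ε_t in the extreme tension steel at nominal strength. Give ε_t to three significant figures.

a = A_s f_y/(0.85 f'_c b) = 4.981 in.
β₁ = 0.7, so c = a/β₁ = 4.981/0.7 = 7.116 in.
From the linear strain diagram with ε_cu = 0.003: ε_t = 0.003 (d − c)/c = 0.003 × (38.1 − 7.116)/7.116 = 0.0131.
Since ε_t ≥ 0.005, the section is tension-controlled.

ε_t ≈ 0.0131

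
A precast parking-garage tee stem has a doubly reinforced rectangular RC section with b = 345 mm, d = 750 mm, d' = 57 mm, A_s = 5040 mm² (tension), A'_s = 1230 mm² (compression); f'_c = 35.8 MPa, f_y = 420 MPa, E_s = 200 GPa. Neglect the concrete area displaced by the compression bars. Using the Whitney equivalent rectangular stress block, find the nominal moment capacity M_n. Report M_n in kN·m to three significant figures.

M_n ≈ 1440 kN·m

Assume both tension and compression steel yield.
Net tension couple steel: A_s − A'_s = 3810 mm².
a = (A_s − A'_s) f_y / (0.85 f'_c b) = 1600200/(0.85 × 35.8 × 345) = 152.42 mm.
c = a/β₁ = 152.42/0.794 = 191.96 mm; ε'_s = 0.003(c − d')/c = 0.0021 ≥ f_y/E_s = 0.0021, so compression steel does yield.
M_n = (A_s − A'_s) f_y (d − a/2) + A'_s f_y (d − d') = [1600200 × (750 − 76.21) + 516600 × (750 − 57)] × 10⁻⁶ = 1078.20 + 358.00 = 1436.20 kN·m.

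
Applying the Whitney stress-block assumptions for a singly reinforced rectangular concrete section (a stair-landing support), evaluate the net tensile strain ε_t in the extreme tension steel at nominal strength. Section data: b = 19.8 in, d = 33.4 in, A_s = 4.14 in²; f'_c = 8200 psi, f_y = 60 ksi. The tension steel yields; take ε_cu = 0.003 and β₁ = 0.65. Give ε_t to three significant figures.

a = A_s f_y/(0.85 f'_c b) = 1.800 in.
β₁ = 0.65, so c = a/β₁ = 1.800/0.65 = 2.769 in.
From the linear strain diagram with ε_cu = 0.003: ε_t = 0.003 (d − c)/c = 0.003 × (33.4 − 2.769)/2.769 = 0.0332.
Since ε_t ≥ 0.005, the section is tension-controlled.

ε_t ≈ 0.0332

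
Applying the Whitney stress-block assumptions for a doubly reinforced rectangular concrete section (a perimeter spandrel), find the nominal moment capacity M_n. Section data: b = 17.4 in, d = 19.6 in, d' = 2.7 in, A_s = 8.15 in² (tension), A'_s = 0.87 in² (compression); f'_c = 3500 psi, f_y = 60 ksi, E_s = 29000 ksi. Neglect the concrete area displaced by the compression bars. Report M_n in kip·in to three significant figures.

Assume both steels yield.
a = (A_s − A'_s) f_y/(0.85 f'_c b) = (8.15 − 0.87) × 60/(0.85 × 3.5 × 17.4) = 8.438 in.
c = a/β₁ = 8.438/0.85 = 9.927 in; ε'_s = 0.003(c − d')/c = 0.0022 ≥ ε_y = 0.0021, so the compression steel yields.
M_n = (A_s − A'_s) f_y (d − a/2) + A'_s f_y (d − d') = 436.8 × (19.6 − 4.219) + 52.2 × (19.6 − 2.7) = 6718.4 + 882.2 = 7600.6 kip·in.

M_n ≈ 7600 kip·in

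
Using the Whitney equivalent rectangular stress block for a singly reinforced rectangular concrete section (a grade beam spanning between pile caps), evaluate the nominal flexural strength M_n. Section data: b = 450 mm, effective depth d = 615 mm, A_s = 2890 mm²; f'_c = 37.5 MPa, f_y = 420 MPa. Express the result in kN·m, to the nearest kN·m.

T = A_s f_y = 2890 × 420 = 1213800 N = 1213.8 kN.
From C = T: a = T/(0.85 f'_c b) = 1213800/(0.85 × 37.5 × 450) = 84.62 mm.
M_n = T(d − a/2) = 1213.8 kN × (615 − 42.31) mm = 695.13 kN·m.

M_n ≈ 695 kN·m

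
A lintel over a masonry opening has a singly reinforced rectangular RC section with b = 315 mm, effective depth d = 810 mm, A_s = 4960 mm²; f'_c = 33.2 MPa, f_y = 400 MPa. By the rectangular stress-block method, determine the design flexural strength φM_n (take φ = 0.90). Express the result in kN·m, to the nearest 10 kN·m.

φM_n ≈ 1250 kN·m

T = A_s f_y = 4960 × 400 = 1984000 N = 1984 kN.
From C = T: a = T/(0.85 f'_c b) = 1984000/(0.85 × 33.2 × 315) = 223.19 mm.
M_n = T(d − a/2) = 1984 kN × (810 − 111.595) mm = 1385.64 kN·m.
φM_n = 0.90 × 1385.64 = 1247.08 kN·m.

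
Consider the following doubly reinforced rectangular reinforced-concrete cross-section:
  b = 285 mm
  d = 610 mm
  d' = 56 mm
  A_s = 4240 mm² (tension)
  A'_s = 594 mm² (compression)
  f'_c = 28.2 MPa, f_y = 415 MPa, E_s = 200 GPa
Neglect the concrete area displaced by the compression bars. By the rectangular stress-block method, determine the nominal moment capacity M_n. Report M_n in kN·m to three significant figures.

M_n ≈ 892 kN·m

Assume both tension and compression steel yield.
Net tension couple steel: A_s − A'_s = 3646 mm².
a = (A_s − A'_s) f_y / (0.85 f'_c b) = 1513090/(0.85 × 28.2 × 285) = 221.49 mm.
c = a/β₁ = 221.49/0.849 = 260.88 mm; ε'_s = 0.003(c − d')/c = 0.0024 ≥ f_y/E_s = 0.0021, so compression steel does yield.
M_n = (A_s − A'_s) f_y (d − a/2) + A'_s f_y (d − d') = [1513090 × (610 − 110.745) + 246510 × (610 − 56)] × 10⁻⁶ = 755.42 + 136.57 = 891.99 kN·m.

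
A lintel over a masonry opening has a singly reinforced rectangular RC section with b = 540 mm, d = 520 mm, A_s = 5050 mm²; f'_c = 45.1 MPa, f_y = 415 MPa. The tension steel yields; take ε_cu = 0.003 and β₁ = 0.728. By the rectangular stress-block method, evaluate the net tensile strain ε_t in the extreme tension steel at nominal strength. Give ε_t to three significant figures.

ε_t ≈ 0.00822

a = A_s f_y/(0.85 f'_c b) = 101.24 mm.
β₁ = 0.728, so c = a/β₁ = 101.24/0.728 = 139.07 mm.
From the linear strain diagram with ε_cu = 0.003: ε_t = 0.003 (d − c)/c = 0.003 × (520 − 139.07)/139.07 = 0.00822.
Since ε_t ≥ 0.005, the section is tension-controlled.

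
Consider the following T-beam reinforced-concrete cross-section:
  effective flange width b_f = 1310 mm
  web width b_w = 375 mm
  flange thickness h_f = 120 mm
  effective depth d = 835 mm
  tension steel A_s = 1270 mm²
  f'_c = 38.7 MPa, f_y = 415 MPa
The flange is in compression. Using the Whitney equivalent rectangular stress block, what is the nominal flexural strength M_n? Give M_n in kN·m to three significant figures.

M_n ≈ 437 kN·m

Tension: T = A_s f_y = 1270 × 415 = 527050 N.
Try a within the flange: a = T/(0.85 f'_c b_f) = 527050/(0.85 × 38.7 × 1310) = 12.23 mm.
Since a = 12.23 ≤ h_f = 120 mm, the stress block lies entirely in the flange; analyse as a rectangular beam of width b_f.
M_n = T(d − a/2) = 527050 × (835 − 6.115) = 436.86 × 10⁶ N·mm.
M_n = 436.86 kN·m.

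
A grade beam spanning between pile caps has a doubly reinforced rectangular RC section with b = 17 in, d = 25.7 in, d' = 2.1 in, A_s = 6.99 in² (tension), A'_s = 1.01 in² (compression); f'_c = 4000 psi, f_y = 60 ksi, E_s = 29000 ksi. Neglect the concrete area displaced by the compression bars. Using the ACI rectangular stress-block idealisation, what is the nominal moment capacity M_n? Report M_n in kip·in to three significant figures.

M_n ≈ 9540 kip·in

Assume both steels yield.
a = (A_s − A'_s) f_y/(0.85 f'_c b) = (6.99 − 1.01) × 60/(0.85 × 4 × 17) = 6.208 in.
c = a/β₁ = 6.208/0.85 = 7.304 in; ε'_s = 0.003(c − d')/c = 0.0021 ≥ ε_y = 0.0021, so the compression steel yields.
M_n = (A_s − A'_s) f_y (d − a/2) + A'_s f_y (d − d') = 358.8 × (25.7 − 3.104) + 60.6 × (25.7 − 2.1) = 8107.4 + 1430.2 = 9537.6 kip·in.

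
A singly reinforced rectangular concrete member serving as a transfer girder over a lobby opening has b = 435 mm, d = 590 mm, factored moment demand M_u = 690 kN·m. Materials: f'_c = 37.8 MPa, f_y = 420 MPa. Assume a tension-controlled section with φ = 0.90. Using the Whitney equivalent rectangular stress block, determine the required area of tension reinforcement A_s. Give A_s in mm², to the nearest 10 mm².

A_s ≈ 3390 mm²

M_n = M_u/φ = 690/0.90 = 766.667 kN·m.
With M_n = 0.85 f'_c a b (d − a/2), solve the quadratic for a:
a = d − √(d² − 2M_n/(0.85 f'_c b)) = 590 − √(590² − 2 × 766.667×10⁶/(0.85 × 37.8 × 435)) = 101.75 mm.
A_s = 0.85 f'_c a b / f_y = 0.85 × 37.8 × 101.75 × 435 / 420 = 3386.0 mm².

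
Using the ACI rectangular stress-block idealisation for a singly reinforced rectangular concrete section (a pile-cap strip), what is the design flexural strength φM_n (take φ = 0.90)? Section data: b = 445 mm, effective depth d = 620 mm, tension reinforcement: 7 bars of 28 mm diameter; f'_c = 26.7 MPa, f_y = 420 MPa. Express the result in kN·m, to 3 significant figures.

φM_n ≈ 864 kN·m

A_s = 7 × 616 = 4312 mm².
T = A_s f_y = 4312 × 420 = 1811040 N = 1811.04 kN.
From C = T: a = T/(0.85 f'_c b) = 1811040/(0.85 × 26.7 × 445) = 179.32 mm.
M_n = T(d − a/2) = 1811.04 kN × (620 − 89.66) mm = 960.47 kN·m.
φM_n = 0.90 × 960.47 = 864.42 kN·m.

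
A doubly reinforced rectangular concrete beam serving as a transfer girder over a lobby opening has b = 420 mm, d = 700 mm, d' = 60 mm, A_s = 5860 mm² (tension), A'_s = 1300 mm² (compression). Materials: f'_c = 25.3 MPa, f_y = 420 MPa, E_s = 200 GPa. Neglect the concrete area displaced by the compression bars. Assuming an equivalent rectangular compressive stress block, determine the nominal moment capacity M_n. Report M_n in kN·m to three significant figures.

M_n ≈ 1490 kN·m

Assume both tension and compression steel yield.
Net tension couple steel: A_s − A'_s = 4560 mm².
a = (A_s − A'_s) f_y / (0.85 f'_c b) = 1915200/(0.85 × 25.3 × 420) = 212.04 mm.
c = a/β₁ = 212.04/0.85 = 249.46 mm; ε'_s = 0.003(c − d')/c = 0.0023 ≥ f_y/E_s = 0.0021, so compression steel does yield.
M_n = (A_s − A'_s) f_y (d − a/2) + A'_s f_y (d − d') = [1915200 × (700 − 106.02) + 546000 × (700 − 60)] × 10⁻⁶ = 1137.59 + 349.44 = 1487.03 kN·m.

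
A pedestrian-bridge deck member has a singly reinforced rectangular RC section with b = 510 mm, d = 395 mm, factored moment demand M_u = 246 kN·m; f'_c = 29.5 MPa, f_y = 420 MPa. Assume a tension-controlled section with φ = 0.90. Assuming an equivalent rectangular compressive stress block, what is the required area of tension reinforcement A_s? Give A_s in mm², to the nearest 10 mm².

A_s ≈ 1780 mm²

M_n = M_u/φ = 246/0.90 = 273.333 kN·m.
With M_n = 0.85 f'_c a b (d − a/2), solve the quadratic for a:
a = d − √(d² − 2M_n/(0.85 f'_c b)) = 395 − √(395² − 2 × 273.333×10⁶/(0.85 × 29.5 × 510)) = 58.43 mm.
A_s = 0.85 f'_c a b / f_y = 0.85 × 29.5 × 58.43 × 510 / 420 = 1779.1 mm².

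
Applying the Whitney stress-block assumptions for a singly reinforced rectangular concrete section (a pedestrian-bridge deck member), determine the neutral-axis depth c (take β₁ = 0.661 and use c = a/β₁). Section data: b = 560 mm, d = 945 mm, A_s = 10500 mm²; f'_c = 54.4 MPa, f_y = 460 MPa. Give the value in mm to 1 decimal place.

T = A_s f_y = 10500 × 460 = 4830000 N = 4830 kN.
Setting C = 0.85 f'_c a b equal to T: a = 4830000/(0.85 × 54.4 × 560) = 186.527 mm.
With β₁ = 0.661, c = a/β₁ = 186.527/0.661 = 282.2 mm.

c ≈ 282.2 mm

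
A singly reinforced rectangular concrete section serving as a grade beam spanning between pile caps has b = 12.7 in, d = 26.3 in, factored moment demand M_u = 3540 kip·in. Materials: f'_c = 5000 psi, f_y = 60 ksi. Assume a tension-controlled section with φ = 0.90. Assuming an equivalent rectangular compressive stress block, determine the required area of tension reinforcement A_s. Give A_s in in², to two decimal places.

M_n = M_u/φ = 3540/0.90 = 3933.33 kip·in.
From M_n = 0.85 f'_c a b (d − a/2):
a = d − √(d² − 2M_n/(0.85 f'_c b)) = 26.3 − √(26.3² − 2 × 3933.33/(0.85 × 5 × 12.7)) = 2.935 in.
A_s = 0.85 f'_c a b / f_y = 0.85 × 5 × 2.935 × 12.7 / 60 = 2.640 in².

A_s ≈ 2.64 in²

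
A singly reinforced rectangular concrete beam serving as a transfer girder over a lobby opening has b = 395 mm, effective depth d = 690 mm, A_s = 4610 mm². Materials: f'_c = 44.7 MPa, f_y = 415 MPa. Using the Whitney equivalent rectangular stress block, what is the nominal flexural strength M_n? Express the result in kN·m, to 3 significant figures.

T = A_s f_y = 4610 × 415 = 1913150 N = 1913.15 kN.
From C = T: a = T/(0.85 f'_c b) = 1913150/(0.85 × 44.7 × 395) = 127.48 mm.
M_n = T(d − a/2) = 1913.15 kN × (690 − 63.74) mm = 1198.13 kN·m.

M_n ≈ 1200 kN·m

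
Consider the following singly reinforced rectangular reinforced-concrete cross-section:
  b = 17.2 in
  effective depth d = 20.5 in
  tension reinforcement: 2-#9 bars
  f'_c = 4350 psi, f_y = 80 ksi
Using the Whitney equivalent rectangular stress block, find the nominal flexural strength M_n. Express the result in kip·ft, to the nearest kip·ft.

M_n ≈ 257 kip·ft

A_s = 2 × 1 = 2 in².
T = A_s f_y = 2 × 80 = 160 kips.
a = T/(0.85 f'_c b) = 160/(0.85 × 4.35 × 17.2) = 2.516 in.
M_n = T(d − a/2) = 160 × (20.5 − 1.258) = 3078.7 kip·in = 3078.7/12 = 256.56 kip·ft.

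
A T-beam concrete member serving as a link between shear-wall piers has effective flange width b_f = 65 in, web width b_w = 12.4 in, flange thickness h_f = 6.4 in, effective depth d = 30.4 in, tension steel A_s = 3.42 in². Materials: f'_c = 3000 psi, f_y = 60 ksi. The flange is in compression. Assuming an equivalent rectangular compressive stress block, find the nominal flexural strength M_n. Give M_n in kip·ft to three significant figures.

Tension: T = A_s f_y = 3.42 × 60 = 205.2 kips.
Try a within the flange: a = T/(0.85 f'_c b_f) = 205.2/(0.85 × 3 × 65) = 1.238 in.
Since a = 1.238 ≤ h_f = 6.4 in, the stress block lies entirely in the flange; analyse as a rectangular beam of width b_f.
M_n = T(d − a/2) = 205.2 × (30.4 − 0.619) = 6111.1 kip·in.
M_n = 6111.1/12 = 509.26 kip·ft.

M_n ≈ 509 kip·ft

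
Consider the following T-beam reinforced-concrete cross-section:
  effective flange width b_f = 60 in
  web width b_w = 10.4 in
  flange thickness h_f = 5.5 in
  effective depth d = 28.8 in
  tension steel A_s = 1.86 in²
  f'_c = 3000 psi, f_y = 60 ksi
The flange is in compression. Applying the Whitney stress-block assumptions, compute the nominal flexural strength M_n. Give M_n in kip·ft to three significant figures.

Tension: T = A_s f_y = 1.86 × 60 = 111.6 kips.
Try a within the flange: a = T/(0.85 f'_c b_f) = 111.6/(0.85 × 3 × 60) = 0.729 in.
Since a = 0.729 ≤ h_f = 5.5 in, the stress block lies entirely in the flange; analyse as a rectangular beam of width b_f.
M_n = T(d − a/2) = 111.6 × (28.8 − 0.3645) = 3173.4 kip·in.
M_n = 3173.4/12 = 264.45 kip·ft.

M_n ≈ 264 kip·ft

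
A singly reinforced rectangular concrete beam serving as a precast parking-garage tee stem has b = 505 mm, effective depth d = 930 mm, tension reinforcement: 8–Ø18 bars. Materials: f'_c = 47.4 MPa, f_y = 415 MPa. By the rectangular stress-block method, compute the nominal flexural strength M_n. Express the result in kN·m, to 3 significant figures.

M_n ≈ 767 kN·m

A_s = 8 × 254 = 2032 mm².
T = A_s f_y = 2032 × 415 = 843280 N = 843.28 kN.
From C = T: a = T/(0.85 f'_c b) = 843280/(0.85 × 47.4 × 505) = 41.45 mm.
M_n = T(d − a/2) = 843.28 kN × (930 − 20.725) mm = 766.77 kN·m.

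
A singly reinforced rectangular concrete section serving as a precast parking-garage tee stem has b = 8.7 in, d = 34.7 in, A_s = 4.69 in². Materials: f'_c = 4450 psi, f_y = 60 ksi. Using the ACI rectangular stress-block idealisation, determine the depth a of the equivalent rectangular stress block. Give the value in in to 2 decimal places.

a ≈ 8.55 in

T = A_s f_y = 4.69 × 60 = 281.4 kips.
a = T/(0.85 f'_c b) = 281.4/(0.85 × 4.45 × 8.7) = 8.55 in.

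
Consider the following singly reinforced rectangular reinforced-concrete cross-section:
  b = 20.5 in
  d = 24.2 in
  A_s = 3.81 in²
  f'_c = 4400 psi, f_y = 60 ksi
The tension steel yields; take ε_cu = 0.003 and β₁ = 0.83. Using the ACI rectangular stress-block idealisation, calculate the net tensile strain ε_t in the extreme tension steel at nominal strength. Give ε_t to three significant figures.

a = A_s f_y/(0.85 f'_c b) = 2.982 in.
β₁ = 0.83, so c = a/β₁ = 2.982/0.83 = 3.593 in.
From the linear strain diagram with ε_cu = 0.003: ε_t = 0.003 (d − c)/c = 0.003 × (24.2 − 3.593)/3.593 = 0.0172.
Since ε_t ≥ 0.005, the section is tension-controlled.

ε_t ≈ 0.0172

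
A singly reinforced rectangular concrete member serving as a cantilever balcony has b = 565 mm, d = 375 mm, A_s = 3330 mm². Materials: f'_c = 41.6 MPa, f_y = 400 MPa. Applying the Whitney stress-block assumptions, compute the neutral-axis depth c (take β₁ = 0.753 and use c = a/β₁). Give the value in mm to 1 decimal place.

T = A_s f_y = 3330 × 400 = 1332000 N = 1332 kN.
Setting C = 0.85 f'_c a b equal to T: a = 1332000/(0.85 × 41.6 × 565) = 66.672 mm.
With β₁ = 0.753, c = a/β₁ = 66.672/0.753 = 88.5 mm.

c ≈ 88.5 mm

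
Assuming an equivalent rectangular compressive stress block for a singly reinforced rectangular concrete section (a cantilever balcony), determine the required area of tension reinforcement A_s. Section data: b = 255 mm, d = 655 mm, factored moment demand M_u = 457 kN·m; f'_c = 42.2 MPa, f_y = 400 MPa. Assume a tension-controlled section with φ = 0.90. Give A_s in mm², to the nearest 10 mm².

M_n = M_u/φ = 457/0.90 = 507.778 kN·m.
With M_n = 0.85 f'_c a b (d − a/2), solve the quadratic for a:
a = d − √(d² − 2M_n/(0.85 f'_c b)) = 655 − √(655² − 2 × 507.778×10⁶/(0.85 × 42.2 × 255)) = 91.09 mm.
A_s = 0.85 f'_c a b / f_y = 0.85 × 42.2 × 91.09 × 255 / 400 = 2083.0 mm².

A_s ≈ 2080 mm²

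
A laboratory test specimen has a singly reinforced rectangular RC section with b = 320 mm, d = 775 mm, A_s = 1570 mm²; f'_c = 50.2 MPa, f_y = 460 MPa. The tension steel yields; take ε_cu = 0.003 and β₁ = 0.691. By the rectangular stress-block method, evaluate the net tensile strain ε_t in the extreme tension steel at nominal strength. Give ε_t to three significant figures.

a = A_s f_y/(0.85 f'_c b) = 52.89 mm.
β₁ = 0.691, so c = a/β₁ = 52.89/0.691 = 76.54 mm.
From the linear strain diagram with ε_cu = 0.003: ε_t = 0.003 (d − c)/c = 0.003 × (775 − 76.54)/76.54 = 0.0274.
Since ε_t ≥ 0.005, the section is tension-controlled.

ε_t ≈ 0.0274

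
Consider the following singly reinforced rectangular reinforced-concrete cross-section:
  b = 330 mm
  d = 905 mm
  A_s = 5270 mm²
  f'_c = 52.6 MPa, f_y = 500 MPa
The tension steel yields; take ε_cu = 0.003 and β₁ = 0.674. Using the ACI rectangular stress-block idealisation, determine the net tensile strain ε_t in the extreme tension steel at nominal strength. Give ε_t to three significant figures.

ε_t ≈ 0.00725

a = A_s f_y/(0.85 f'_c b) = 178.59 mm.
β₁ = 0.674, so c = a/β₁ = 178.59/0.674 = 264.97 mm.
From the linear strain diagram with ε_cu = 0.003: ε_t = 0.003 (d − c)/c = 0.003 × (905 − 264.97)/264.97 = 0.00725.
Since ε_t ≥ 0.005, the section is tension-controlled.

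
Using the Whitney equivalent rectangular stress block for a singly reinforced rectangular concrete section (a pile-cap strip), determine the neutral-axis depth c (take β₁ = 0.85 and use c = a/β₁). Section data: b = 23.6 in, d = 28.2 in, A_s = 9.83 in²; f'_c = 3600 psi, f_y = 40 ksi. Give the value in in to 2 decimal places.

c ≈ 6.41 in

T = A_s f_y = 9.83 × 40 = 393.2 kips.
a = T/(0.85 f'_c b) = 393.2/(0.85 × 3.6 × 23.6) = 5.4448 in.
With β₁ = 0.85, c = a/β₁ = 5.4448/0.85 = 6.41 in.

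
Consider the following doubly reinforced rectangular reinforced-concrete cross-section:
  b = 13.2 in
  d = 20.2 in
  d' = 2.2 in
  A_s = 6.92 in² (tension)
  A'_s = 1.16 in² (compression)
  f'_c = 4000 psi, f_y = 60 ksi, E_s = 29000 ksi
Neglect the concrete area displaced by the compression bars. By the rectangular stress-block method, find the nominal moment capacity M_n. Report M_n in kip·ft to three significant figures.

Assume both steels yield.
a = (A_s − A'_s) f_y/(0.85 f'_c b) = (6.92 − 1.16) × 60/(0.85 × 4 × 13.2) = 7.701 in.
c = a/β₁ = 7.701/0.85 = 9.060 in; ε'_s = 0.003(c − d')/c = 0.0023 ≥ ε_y = 0.0021, so the compression steel yields.
M_n = (A_s − A'_s) f_y (d − a/2) + A'_s f_y (d − d') = 345.6 × (20.2 − 3.8505) + 69.6 × (20.2 − 2.2) = 5650.4 + 1252.8 = 6903.2 kip·in = 6903.2/12 = 575.27 kip·ft.

M_n ≈ 575 kip·ft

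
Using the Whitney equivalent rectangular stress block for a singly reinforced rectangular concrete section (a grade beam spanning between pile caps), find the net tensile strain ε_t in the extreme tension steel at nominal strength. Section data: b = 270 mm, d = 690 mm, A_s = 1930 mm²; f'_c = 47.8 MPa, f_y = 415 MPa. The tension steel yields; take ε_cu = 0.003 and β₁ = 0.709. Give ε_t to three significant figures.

ε_t ≈ 0.0171

a = A_s f_y/(0.85 f'_c b) = 73.01 mm.
β₁ = 0.709, so c = a/β₁ = 73.01/0.709 = 102.98 mm.
From the linear strain diagram with ε_cu = 0.003: ε_t = 0.003 (d − c)/c = 0.003 × (690 − 102.98)/102.98 = 0.0171.
Since ε_t ≥ 0.005, the section is tension-controlled.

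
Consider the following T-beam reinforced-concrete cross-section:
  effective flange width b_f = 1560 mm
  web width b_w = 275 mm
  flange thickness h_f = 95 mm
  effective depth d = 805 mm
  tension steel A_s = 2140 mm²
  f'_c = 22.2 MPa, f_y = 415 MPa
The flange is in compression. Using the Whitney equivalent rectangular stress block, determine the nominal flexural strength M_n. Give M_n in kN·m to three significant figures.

M_n ≈ 702 kN·m

Tension: T = A_s f_y = 2140 × 415 = 888100 N.
Try a within the flange: a = T/(0.85 f'_c b_f) = 888100/(0.85 × 22.2 × 1560) = 30.17 mm.
Since a = 30.17 ≤ h_f = 95 mm, the stress block lies entirely in the flange; analyse as a rectangular beam of width b_f.
M_n = T(d − a/2) = 888100 × (805 − 15.085) = 701.52 × 10⁶ N·mm.
M_n = 701.52 kN·m.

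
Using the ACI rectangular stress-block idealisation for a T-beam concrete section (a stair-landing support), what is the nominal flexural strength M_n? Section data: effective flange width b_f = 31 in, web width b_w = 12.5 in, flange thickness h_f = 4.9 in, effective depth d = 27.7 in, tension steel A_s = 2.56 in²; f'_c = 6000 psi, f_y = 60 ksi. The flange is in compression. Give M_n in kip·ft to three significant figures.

Tension: T = A_s f_y = 2.56 × 60 = 153.6 kips.
Try a within the flange: a = T/(0.85 f'_c b_f) = 153.6/(0.85 × 6 × 31) = 0.972 in.
Since a = 0.972 ≤ h_f = 4.9 in, the stress block lies entirely in the flange; analyse as a rectangular beam of width b_f.
M_n = T(d − a/2) = 153.6 × (27.7 − 0.486) = 4180.1 kip·in.
M_n = 4180.1/12 = 348.34 kip·ft.

M_n ≈ 348 kip·ft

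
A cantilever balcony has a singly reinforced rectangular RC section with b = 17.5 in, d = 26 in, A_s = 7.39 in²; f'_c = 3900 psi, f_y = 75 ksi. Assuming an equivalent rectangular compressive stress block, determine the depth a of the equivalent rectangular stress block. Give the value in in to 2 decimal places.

a ≈ 9.55 in

T = A_s f_y = 7.39 × 75 = 554.25 kips.
a = T/(0.85 f'_c b) = 554.25/(0.85 × 3.9 × 17.5) = 9.55 in.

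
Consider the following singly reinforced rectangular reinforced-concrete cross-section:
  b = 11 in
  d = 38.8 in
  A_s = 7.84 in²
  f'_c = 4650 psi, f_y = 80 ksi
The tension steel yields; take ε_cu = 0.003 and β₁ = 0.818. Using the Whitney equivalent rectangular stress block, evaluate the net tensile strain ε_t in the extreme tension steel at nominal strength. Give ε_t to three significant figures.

a = A_s f_y/(0.85 f'_c b) = 14.426 in.
β₁ = 0.818, so c = a/β₁ = 14.426/0.818 = 17.636 in.
From the linear strain diagram with ε_cu = 0.003: ε_t = 0.003 (d − c)/c = 0.003 × (38.8 − 17.636)/17.636 = 0.00360.
ε_t < 0.004 — the section is over-reinforced for flexure under ACI limits.

ε_t ≈ 0.00360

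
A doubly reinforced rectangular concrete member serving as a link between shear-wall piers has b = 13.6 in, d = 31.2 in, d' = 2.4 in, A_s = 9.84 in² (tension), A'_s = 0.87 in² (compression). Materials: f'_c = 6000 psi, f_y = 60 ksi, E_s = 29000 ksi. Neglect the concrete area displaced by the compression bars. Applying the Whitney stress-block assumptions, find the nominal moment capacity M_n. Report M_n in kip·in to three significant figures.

M_n ≈ 16200 kip·in

Assume both steels yield.
a = (A_s − A'_s) f_y/(0.85 f'_c b) = (9.84 − 0.87) × 60/(0.85 × 6 × 13.6) = 7.760 in.
c = a/β₁ = 7.760/0.75 = 10.347 in; ε'_s = 0.003(c − d')/c = 0.0023 ≥ ε_y = 0.0021, so the compression steel yields.
M_n = (A_s − A'_s) f_y (d − a/2) + A'_s f_y (d − d') = 538.2 × (31.2 − 3.88) + 52.2 × (31.2 − 2.4) = 14703.6 + 1503.4 = 16207.0 kip·in.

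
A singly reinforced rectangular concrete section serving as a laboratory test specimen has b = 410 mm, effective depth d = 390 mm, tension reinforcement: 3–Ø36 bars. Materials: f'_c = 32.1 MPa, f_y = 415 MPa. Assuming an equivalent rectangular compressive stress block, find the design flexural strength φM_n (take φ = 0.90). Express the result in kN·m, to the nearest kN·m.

A_s = 3 × 1018 = 3054 mm².
T = A_s f_y = 3054 × 415 = 1267410 N = 1267.41 kN.
From C = T: a = T/(0.85 f'_c b) = 1267410/(0.85 × 32.1 × 410) = 113.29 mm.
M_n = T(d − a/2) = 1267.41 kN × (390 − 56.645) mm = 422.50 kN·m.
φM_n = 0.90 × 422.50 = 380.25 kN·m.

φM_n ≈ 380 kN·m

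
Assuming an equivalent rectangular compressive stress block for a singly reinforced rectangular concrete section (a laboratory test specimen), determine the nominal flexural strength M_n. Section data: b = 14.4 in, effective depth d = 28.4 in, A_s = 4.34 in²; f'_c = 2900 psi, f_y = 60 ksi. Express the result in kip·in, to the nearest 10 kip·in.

T = A_s f_y = 4.34 × 60 = 260.4 kips.
a = T/(0.85 f'_c b) = 260.4/(0.85 × 2.9 × 14.4) = 7.336 in.
M_n = T(d − a/2) = 260.4 × (28.4 − 3.668) = 6440.2 kip·in.

M_n ≈ 6440 kip·in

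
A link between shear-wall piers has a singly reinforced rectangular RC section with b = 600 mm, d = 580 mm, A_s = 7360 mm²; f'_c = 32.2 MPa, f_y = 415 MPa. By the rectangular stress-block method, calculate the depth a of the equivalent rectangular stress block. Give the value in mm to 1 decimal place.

T = A_s f_y = 7360 × 415 = 3054400 N = 3054.4 kN.
Setting C = 0.85 f'_c a b equal to T: a = 3054400/(0.85 × 32.2 × 600) = 186.0 mm.

a ≈ 186.0 mm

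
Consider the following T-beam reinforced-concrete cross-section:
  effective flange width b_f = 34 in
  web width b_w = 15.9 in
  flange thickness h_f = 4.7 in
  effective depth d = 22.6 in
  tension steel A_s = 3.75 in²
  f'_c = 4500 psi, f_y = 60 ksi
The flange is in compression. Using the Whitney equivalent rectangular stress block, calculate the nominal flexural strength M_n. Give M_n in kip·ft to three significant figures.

Tension: T = A_s f_y = 3.75 × 60 = 225 kips.
Try a within the flange: a = T/(0.85 f'_c b_f) = 225/(0.85 × 4.5 × 34) = 1.730 in.
Since a = 1.730 ≤ h_f = 4.7 in, the stress block lies entirely in the flange; analyse as a rectangular beam of width b_f.
M_n = T(d − a/2) = 225 × (22.6 − 0.865) = 4890.4 kip·in.
M_n = 4890.4/12 = 407.53 kip·ft.

M_n ≈ 408 kip·ft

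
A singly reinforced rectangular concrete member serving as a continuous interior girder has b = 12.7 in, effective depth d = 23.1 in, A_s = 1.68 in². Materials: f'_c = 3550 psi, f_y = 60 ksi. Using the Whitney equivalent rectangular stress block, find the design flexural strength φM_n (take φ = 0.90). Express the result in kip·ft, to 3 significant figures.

T = A_s f_y = 1.68 × 60 = 100.8 kips.
a = T/(0.85 f'_c b) = 100.8/(0.85 × 3.55 × 12.7) = 2.630 in.
M_n = T(d − a/2) = 100.8 × (23.1 − 1.315) = 2195.9 kip·in = 2195.9/12 = 182.99 kip·ft.
φM_n = 0.90 × 182.99 = 164.69 kip·ft.

φM_n ≈ 165 kip·ft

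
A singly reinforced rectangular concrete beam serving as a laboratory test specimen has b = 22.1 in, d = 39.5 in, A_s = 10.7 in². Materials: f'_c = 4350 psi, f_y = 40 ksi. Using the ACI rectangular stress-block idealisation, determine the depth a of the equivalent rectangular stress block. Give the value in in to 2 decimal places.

T = A_s f_y = 10.7 × 40 = 428 kips.
a = T/(0.85 f'_c b) = 428/(0.85 × 4.35 × 22.1) = 5.24 in.

a ≈ 5.24 in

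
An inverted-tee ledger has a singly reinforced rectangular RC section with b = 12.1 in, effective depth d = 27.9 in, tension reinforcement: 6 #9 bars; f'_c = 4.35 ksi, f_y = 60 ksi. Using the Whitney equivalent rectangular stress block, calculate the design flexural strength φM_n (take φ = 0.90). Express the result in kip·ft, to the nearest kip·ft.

φM_n ≈ 645 kip·ft

A_s = 6 × 1 = 6 in².
T = A_s f_y = 6 × 60 = 360 kips.
a = T/(0.85 f'_c b) = 360/(0.85 × 4.35 × 12.1) = 8.047 in.
M_n = T(d − a/2) = 360 × (27.9 − 4.0235) = 8595.5 kip·in = 8595.5/12 = 716.29 kip·ft.
φM_n = 0.90 × 716.29 = 644.66 kip·ft.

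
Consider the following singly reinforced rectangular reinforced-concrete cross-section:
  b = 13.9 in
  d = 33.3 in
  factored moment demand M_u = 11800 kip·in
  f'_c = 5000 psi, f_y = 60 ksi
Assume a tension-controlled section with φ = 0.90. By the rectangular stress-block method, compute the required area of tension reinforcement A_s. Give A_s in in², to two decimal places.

M_n = M_u/φ = 11800/0.90 = 13111.1 kip·in.
From M_n = 0.85 f'_c a b (d − a/2):
a = d − √(d² − 2M_n/(0.85 f'_c b)) = 33.3 − √(33.3² − 2 × 13111.1/(0.85 × 5 × 13.9)) = 7.512 in.
A_s = 0.85 f'_c a b / f_y = 0.85 × 5 × 7.512 × 13.9 / 60 = 7.396 in².

A_s ≈ 7.40 in²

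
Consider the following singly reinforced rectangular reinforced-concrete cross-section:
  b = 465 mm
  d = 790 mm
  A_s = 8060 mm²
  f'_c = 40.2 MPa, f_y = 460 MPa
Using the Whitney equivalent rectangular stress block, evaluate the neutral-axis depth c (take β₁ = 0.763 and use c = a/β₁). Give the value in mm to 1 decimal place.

c ≈ 305.8 mm

T = A_s f_y = 8060 × 460 = 3707600 N = 3707.6 kN.
Setting C = 0.85 f'_c a b equal to T: a = 3707600/(0.85 × 40.2 × 465) = 233.343 mm.
With β₁ = 0.763, c = a/β₁ = 233.343/0.763 = 305.8 mm.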